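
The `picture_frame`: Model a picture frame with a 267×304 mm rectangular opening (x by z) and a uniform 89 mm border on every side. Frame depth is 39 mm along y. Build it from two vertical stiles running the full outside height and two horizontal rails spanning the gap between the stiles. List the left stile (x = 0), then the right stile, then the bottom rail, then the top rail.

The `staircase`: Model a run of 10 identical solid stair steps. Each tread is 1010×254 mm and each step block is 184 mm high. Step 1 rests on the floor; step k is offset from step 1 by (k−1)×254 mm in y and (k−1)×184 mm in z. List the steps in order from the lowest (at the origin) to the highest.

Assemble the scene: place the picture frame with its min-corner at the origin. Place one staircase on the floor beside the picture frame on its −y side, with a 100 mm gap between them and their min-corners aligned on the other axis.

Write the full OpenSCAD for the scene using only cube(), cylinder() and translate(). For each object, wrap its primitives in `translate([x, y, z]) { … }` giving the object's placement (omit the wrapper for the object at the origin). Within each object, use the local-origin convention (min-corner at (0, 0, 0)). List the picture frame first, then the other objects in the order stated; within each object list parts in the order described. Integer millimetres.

cube([89, 39, 482]);
translate([356, 0, 0]) cube([89, 39, 482]);
translate([89, 0, 0]) cube([267, 39, 89]);
translate([89, 0, 393]) cube([267, 39, 89]);
translate([0, -2640, 0]) {
  cube([1010, 254, 184]);
  translate([0, 254, 184]) cube([1010, 254, 184]);
  translate([0, 508, 368]) cube([1010, 254, 184]);
  translate([0, 762, 552]) cube([1010, 254, 184]);
  translate([0, 1016, 736]) cube([1010, 254, 184]);
  translate([0, 1270, 920]) cube([1010, 254, 184]);
  translate([0, 1524, 1104]) cube([1010, 254, 184]);
  translate([0, 1778, 1288]) cube([1010, 254, 184]);
  translate([0, 2032, 1472]) cube([1010, 254, 184]);
  translate([0, 2286, 1656]) cube([1010, 254, 184]);
}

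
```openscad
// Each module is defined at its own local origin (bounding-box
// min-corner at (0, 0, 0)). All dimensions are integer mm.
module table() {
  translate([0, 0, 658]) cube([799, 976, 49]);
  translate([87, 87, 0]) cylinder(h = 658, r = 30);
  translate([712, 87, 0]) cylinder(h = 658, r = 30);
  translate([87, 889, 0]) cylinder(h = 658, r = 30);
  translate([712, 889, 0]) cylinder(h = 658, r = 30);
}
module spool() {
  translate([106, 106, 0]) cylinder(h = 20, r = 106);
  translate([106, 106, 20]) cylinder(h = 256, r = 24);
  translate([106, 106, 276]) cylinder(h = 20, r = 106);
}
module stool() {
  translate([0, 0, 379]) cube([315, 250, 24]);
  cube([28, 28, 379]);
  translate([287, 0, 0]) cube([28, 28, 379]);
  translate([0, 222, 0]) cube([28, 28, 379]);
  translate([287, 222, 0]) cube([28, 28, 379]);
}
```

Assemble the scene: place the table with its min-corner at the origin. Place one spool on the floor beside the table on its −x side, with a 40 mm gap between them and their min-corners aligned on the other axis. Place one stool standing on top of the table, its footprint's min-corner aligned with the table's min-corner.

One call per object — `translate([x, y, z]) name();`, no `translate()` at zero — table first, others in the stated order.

table();
translate([-252, 0, 0]) spool();
translate([0, 0, 707]) stool();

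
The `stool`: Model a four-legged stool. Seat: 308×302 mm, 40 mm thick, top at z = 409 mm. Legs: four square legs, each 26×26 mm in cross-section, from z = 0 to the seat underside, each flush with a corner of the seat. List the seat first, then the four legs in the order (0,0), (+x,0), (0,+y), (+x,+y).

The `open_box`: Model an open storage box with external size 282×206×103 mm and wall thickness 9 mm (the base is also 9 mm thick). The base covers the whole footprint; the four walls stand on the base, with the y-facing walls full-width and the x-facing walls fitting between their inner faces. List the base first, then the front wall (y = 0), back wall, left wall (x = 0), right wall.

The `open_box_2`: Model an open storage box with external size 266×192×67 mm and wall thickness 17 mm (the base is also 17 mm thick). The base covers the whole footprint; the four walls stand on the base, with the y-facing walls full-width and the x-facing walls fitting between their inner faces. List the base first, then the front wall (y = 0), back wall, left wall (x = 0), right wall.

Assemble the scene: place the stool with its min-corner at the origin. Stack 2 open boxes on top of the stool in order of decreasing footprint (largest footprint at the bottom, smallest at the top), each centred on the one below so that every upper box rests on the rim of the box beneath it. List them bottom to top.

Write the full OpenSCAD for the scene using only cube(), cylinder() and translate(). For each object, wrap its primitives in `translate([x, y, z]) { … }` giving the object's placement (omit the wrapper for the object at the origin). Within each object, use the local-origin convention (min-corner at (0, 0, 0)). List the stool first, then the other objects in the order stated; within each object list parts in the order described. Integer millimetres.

translate([0, 0, 369]) cube([308, 302, 40]);
cube([26, 26, 369]);
translate([282, 0, 0]) cube([26, 26, 369]);
translate([0, 276, 0]) cube([26, 26, 369]);
translate([282, 276, 0]) cube([26, 26, 369]);
translate([13, 48, 409]) {
  cube([282, 206, 9]);
  translate([0, 0, 9]) cube([282, 9, 94]);
  translate([0, 197, 9]) cube([282, 9, 94]);
  translate([0, 9, 9]) cube([9, 188, 94]);
  translate([273, 9, 9]) cube([9, 188, 94]);
}
translate([21, 55, 512]) {
  cube([266, 192, 17]);
  translate([0, 0, 17]) cube([266, 17, 50]);
  translate([0, 175, 17]) cube([266, 17, 50]);
  translate([0, 17, 17]) cube([17, 158, 50]);
  translate([249, 17, 17]) cube([17, 158, 50]);
}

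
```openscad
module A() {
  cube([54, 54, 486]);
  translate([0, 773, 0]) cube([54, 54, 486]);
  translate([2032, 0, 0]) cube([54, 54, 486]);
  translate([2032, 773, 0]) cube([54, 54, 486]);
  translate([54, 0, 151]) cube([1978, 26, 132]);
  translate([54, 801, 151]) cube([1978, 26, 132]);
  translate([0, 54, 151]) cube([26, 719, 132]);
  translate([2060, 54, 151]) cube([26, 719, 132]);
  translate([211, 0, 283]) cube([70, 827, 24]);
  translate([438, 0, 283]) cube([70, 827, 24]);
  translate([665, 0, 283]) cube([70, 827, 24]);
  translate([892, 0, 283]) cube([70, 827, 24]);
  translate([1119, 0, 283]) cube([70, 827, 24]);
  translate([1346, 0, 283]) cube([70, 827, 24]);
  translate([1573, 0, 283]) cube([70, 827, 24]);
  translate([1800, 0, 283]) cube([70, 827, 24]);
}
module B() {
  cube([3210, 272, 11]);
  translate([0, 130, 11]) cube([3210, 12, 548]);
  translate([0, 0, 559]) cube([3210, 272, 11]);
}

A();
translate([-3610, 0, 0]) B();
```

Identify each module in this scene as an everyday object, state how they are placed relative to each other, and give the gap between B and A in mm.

The I-beam's nearest face is 400 mm from the bed frame's −x face.

A is a bed frame. B is an I-beam. The I-beam is on the floor beside the bed frame on its −x side. The gap between the I-beam and the bed frame is 400 mm.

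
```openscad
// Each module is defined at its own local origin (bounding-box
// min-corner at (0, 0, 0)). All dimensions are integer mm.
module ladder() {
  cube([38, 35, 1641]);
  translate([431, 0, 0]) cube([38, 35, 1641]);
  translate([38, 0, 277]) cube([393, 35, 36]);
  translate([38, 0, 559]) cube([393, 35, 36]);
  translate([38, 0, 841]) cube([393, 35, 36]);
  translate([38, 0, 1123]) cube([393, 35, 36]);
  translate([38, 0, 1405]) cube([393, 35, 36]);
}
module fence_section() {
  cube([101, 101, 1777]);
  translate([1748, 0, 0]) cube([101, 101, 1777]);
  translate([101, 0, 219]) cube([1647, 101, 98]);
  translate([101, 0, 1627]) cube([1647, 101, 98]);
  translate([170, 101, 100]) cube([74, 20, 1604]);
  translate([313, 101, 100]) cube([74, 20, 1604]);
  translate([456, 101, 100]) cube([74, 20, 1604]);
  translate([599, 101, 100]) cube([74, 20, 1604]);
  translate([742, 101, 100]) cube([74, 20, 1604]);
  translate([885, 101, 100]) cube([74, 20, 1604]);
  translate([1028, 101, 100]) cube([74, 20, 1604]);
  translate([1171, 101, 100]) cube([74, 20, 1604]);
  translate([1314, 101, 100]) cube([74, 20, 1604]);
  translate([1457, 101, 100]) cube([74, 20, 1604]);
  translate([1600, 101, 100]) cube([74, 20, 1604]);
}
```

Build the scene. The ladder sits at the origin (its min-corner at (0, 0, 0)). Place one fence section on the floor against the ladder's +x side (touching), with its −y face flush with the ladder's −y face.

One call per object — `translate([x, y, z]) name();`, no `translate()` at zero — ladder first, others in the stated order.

ladder();
translate([469, 0, 0]) fence_section();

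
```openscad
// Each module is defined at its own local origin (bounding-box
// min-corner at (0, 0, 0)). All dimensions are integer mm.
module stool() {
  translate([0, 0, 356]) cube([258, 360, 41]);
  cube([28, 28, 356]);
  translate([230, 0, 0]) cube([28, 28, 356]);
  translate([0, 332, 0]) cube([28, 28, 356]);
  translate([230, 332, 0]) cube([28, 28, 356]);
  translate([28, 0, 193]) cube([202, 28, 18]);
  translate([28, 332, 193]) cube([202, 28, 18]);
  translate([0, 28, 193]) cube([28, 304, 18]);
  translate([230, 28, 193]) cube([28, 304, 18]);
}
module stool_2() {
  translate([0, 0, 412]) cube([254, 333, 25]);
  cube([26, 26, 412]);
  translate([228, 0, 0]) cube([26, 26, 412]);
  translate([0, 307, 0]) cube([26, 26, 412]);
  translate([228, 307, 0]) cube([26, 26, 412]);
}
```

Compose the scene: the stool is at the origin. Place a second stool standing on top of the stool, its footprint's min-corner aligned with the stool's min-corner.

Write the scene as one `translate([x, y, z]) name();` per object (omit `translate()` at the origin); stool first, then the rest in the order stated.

stool();
translate([0, 0, 397]) stool_2();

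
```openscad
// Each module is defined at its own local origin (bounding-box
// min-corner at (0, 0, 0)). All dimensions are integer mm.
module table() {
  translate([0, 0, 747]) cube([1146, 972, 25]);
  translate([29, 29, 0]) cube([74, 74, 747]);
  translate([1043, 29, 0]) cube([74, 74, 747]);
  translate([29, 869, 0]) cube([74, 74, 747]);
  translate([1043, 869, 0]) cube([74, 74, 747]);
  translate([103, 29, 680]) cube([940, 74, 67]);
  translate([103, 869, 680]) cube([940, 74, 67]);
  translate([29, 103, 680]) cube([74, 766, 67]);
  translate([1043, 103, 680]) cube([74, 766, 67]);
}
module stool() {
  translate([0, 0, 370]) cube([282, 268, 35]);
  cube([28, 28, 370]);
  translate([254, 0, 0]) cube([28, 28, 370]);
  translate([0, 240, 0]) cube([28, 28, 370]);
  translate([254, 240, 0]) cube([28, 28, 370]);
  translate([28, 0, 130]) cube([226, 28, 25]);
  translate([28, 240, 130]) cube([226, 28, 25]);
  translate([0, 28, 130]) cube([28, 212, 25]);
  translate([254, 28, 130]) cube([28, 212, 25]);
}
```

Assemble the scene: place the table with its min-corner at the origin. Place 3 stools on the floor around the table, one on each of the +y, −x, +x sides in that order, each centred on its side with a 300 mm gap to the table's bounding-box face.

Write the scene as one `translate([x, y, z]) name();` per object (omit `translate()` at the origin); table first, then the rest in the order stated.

table();
translate([432, 1272, 0]) stool();
translate([-582, 352, 0]) stool();
translate([1446, 352, 0]) stool();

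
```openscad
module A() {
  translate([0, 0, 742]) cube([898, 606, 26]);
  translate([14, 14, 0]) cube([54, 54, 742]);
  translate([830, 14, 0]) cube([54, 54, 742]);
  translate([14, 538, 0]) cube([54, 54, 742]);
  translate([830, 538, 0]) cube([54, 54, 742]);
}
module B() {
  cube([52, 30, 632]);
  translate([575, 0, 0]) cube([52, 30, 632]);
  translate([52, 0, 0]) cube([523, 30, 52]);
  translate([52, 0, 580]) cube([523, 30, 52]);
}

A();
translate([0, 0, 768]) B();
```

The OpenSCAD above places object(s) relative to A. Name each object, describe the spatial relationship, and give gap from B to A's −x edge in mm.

The picture frame's min-x is at 0; the table's min-x is 0; gap = 0 mm.

A is a table. B is a picture frame. The picture frame is on top of the table. The gap from the picture frame to the table's −x edge is 0 mm.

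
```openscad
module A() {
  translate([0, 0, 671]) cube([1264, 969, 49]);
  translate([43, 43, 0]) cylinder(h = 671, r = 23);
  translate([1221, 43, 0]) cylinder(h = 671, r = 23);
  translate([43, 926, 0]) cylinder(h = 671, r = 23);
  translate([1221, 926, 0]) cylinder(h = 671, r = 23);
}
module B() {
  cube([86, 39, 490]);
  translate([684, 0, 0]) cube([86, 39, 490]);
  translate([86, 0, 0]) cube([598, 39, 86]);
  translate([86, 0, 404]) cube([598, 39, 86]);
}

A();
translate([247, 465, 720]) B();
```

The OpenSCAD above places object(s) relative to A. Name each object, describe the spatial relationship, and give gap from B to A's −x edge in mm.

A is a table. B is a picture frame. The picture frame is on top of the table, centred. The gap from the picture frame to the table's −x edge is 247 mm.

The picture frame's min-x is at 247; the table's min-x is 0; gap = 247 mm.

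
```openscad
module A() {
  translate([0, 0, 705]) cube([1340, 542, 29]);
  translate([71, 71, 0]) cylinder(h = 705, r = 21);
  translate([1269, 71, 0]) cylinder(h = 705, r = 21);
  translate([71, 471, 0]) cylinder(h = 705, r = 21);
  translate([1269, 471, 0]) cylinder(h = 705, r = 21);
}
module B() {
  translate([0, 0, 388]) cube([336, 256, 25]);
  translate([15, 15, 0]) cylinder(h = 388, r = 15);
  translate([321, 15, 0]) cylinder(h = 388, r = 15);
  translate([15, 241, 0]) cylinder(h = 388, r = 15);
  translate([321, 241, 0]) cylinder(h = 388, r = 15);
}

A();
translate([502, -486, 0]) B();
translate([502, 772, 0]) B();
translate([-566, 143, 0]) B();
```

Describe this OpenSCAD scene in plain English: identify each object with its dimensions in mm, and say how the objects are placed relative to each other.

A is a table: top 1340 mm (x) × 542 mm (y), 29 mm thick, upper face at z = 734 mm, on four round legs of 42 mm diameter, each leg's bounding box inset 50 mm from the nearest pair of top edges, running from z = 0 to the bottom of the top.

B is a simple wooden stool: a rectangular seat 336 mm (x) by 256 mm (y), 25 mm thick, top face at z = 413 mm, on four round legs, each 30 mm in diameter. The legs rest on z = 0, each leg's axis is inset half a diameter from the nearest pair of seat edges (so the leg's bounding box is flush with the corner).

Three stools sit around the table at the −y, +y, −x sides.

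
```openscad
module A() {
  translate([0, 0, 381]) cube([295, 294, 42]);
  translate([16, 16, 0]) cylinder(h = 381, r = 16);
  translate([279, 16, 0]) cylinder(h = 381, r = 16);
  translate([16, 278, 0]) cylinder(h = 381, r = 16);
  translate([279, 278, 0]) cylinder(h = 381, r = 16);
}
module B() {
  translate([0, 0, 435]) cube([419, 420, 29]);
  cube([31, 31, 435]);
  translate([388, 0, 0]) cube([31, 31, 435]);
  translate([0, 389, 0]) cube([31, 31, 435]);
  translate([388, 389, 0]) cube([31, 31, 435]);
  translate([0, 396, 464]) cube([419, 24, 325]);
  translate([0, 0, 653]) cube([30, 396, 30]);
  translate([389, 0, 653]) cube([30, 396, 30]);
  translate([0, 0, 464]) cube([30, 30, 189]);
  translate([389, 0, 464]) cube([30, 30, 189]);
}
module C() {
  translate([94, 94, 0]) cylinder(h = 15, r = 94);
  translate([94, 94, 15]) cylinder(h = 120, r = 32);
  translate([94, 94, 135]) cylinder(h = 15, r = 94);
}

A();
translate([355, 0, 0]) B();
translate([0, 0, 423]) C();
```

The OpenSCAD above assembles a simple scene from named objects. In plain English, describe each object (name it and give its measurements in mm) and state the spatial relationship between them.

A is a four-legged stool. The seat is a 295×294×42 mm slab whose top surface is at z = 423 mm; four round legs, each 32 mm in diameter, run from the floor (z = 0) to the underside of the seat, each leg's axis is inset half a diameter from the nearest pair of seat edges (so the leg's bounding box is flush with the corner).

B is a chair. The seat is a 419×420×29 mm slab with its top at z = 464 mm, on four 31×31 mm corner legs (flush with the seat edges, standing on z = 0). A flat backrest 24 mm thick, 325 mm tall, spans the full seat width and rises from the seat top along its +y edge, rear face flush with the rear of the seat. Two armrests of 30×30 mm section run along each side from the seat's front edge to the front of the backrest, top faces 219 mm above the seat top and outer faces flush with the seat's x-edges; a 30×30 mm post under the front of each armrest stands on the seat at the front corner.

C is a spool: two coaxial disc flanges of radius 94 mm and thickness 15 mm, joined by a core cylinder of radius 32 mm and height 120 mm. The lower flange rests on z = 0 and the three cylinders share a vertical axis.

The chair is on the floor beside the stool on its +x side. The spool is on top of the stool.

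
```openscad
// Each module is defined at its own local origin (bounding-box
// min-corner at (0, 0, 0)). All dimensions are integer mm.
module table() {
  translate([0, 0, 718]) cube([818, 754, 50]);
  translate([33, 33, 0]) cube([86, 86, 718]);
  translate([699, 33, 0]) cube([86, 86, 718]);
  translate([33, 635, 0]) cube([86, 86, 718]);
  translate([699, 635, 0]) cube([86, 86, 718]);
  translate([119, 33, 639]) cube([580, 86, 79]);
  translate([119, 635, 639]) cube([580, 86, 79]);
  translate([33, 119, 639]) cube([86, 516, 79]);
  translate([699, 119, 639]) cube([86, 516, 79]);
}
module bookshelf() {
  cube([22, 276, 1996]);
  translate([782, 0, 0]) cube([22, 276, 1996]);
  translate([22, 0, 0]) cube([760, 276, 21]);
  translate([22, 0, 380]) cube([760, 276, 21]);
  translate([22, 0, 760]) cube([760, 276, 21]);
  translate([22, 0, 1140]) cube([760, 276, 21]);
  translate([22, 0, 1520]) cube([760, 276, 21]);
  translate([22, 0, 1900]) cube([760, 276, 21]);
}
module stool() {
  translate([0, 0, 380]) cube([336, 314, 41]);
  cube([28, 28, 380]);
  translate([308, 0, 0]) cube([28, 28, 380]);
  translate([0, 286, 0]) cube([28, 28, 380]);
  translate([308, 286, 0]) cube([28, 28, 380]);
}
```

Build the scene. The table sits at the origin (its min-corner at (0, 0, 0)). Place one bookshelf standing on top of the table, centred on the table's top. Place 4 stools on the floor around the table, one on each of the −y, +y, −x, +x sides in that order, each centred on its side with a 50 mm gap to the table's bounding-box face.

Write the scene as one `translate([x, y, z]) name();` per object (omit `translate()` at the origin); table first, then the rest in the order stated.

table();
translate([7, 239, 768]) bookshelf();
translate([241, -364, 0]) stool();
translate([241, 804, 0]) stool();
translate([-386, 220, 0]) stool();
translate([868, 220, 0]) stool();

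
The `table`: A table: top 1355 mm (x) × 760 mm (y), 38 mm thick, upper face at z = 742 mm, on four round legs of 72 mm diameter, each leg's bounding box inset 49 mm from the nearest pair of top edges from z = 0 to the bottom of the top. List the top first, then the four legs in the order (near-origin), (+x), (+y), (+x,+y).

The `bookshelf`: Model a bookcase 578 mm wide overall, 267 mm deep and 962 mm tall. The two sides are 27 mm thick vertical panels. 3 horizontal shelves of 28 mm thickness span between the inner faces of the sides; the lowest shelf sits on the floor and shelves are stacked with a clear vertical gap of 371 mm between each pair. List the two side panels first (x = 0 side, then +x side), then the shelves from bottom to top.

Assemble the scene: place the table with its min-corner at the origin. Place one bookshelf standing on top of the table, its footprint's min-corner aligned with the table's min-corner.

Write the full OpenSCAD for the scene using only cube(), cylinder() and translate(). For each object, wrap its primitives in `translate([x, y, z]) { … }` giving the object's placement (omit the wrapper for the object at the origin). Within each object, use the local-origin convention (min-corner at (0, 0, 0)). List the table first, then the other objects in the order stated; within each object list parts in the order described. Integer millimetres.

translate([0, 0, 704]) cube([1355, 760, 38]);
translate([85, 85, 0]) cylinder(h = 704, r = 36);
translate([1270, 85, 0]) cylinder(h = 704, r = 36);
translate([85, 675, 0]) cylinder(h = 704, r = 36);
translate([1270, 675, 0]) cylinder(h = 704, r = 36);
translate([0, 0, 742]) {
  cube([27, 267, 962]);
  translate([551, 0, 0]) cube([27, 267, 962]);
  translate([27, 0, 0]) cube([524, 267, 28]);
  translate([27, 0, 399]) cube([524, 267, 28]);
  translate([27, 0, 798]) cube([524, 267, 28]);
}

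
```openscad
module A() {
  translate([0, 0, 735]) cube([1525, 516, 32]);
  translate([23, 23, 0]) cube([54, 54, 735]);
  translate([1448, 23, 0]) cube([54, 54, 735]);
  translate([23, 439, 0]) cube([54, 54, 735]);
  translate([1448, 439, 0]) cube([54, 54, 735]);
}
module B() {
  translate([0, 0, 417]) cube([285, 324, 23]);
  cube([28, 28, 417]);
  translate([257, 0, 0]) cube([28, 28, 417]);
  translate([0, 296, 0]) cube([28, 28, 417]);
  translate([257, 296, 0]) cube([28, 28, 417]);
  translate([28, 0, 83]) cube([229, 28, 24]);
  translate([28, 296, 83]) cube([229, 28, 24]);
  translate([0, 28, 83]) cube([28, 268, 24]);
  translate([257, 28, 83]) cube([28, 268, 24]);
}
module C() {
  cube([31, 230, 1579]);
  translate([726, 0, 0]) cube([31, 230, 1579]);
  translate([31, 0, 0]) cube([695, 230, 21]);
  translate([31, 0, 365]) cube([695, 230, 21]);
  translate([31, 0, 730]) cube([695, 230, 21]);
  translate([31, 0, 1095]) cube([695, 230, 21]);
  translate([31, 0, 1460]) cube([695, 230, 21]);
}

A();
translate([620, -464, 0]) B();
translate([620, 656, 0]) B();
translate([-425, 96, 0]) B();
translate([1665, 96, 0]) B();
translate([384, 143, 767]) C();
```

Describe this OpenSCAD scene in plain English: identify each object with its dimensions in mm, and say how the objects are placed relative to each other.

A is a table with a 1525×516 mm rectangular top, 32 mm thick, top surface at z = 767 mm, supported by four 54×54 mm square legs, each inset 23 mm from the nearest pair of top edges, running from the floor.

B is a four-legged stool. The seat is a 285×324×23 mm slab whose top surface is at z = 440 mm; four square legs, each 28×28 mm in cross-section, run from the floor (z = 0) to the underside of the seat, each flush with a corner of the seat. Four stretchers, 28 mm wide and 24 mm tall, connect adjacent legs with their undersides at z = 83 mm, each running between the inner faces of the legs it joins and aligned with the legs' outer faces on the other axis.

C is a bookshelf 757 mm wide overall, 230 mm deep and 1579 mm tall. The two sides are 31 mm thick vertical panels. 5 horizontal shelves of 21 mm thickness span between the inner faces of the sides; the lowest shelf sits on the floor and shelves are stacked with a clear vertical gap of 344 mm between each pair.

Four stools sit around the table at the −y, +y, −x, +x sides. The bookshelf is on top of the table, centred.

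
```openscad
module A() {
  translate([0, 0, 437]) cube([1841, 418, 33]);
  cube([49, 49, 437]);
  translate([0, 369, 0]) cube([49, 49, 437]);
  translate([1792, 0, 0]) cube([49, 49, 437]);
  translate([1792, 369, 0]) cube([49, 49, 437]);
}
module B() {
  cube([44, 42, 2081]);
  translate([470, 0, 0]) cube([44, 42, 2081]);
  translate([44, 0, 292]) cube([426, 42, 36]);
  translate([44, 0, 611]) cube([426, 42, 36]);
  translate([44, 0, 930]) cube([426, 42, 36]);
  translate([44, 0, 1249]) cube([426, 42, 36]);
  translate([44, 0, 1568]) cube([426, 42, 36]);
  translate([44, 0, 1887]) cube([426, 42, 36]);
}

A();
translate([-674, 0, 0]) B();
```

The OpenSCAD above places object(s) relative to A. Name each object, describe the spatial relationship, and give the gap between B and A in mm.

The ladder's nearest face is 160 mm from the bench's −x face.

A is a bench. B is a ladder. The ladder is on the floor beside the bench on its −x side. The gap between the ladder and the bench is 160 mm.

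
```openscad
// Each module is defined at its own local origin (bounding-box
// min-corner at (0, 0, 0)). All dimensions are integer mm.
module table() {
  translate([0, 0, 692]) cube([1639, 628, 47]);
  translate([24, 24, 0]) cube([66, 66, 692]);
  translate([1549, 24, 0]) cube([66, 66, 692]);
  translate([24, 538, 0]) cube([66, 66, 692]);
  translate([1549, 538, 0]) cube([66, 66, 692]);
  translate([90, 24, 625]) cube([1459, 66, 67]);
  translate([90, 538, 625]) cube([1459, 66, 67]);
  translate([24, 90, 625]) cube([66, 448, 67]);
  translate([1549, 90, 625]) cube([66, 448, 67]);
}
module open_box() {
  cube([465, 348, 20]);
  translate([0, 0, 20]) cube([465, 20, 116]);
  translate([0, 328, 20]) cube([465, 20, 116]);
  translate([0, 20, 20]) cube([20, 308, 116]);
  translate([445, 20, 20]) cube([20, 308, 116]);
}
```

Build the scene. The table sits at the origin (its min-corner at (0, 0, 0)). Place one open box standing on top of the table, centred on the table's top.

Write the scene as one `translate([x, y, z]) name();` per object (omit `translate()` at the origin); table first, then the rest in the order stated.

table();
translate([587, 140, 739]) open_box();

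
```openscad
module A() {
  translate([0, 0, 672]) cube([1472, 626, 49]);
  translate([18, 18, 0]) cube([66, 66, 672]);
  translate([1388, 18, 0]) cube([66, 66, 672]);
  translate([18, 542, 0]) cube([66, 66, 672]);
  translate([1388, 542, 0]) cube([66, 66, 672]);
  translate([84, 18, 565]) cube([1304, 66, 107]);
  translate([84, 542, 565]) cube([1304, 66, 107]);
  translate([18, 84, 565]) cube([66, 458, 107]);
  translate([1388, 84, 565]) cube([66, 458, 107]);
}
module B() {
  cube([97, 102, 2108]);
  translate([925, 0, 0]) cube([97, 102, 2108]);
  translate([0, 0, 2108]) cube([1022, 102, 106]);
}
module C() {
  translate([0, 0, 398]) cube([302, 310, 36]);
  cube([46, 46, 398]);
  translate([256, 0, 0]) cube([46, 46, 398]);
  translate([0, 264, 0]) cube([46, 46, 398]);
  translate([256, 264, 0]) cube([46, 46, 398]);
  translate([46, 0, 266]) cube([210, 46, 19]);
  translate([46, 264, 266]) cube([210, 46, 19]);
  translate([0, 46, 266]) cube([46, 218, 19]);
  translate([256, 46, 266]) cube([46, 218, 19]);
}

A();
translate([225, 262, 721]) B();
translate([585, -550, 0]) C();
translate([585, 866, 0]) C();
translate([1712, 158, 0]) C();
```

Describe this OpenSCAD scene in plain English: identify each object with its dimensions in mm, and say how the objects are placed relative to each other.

A is a table: top 1472 mm (x) × 626 mm (y), 49 mm thick, upper face at z = 721 mm, on four 66×66 mm square legs, each inset 18 mm from the nearest pair of top edges, running from z = 0 to the bottom of the top. Four apron rails, 66 mm thick and 107 mm tall, run between adjacent legs with their top edges flush with the underside of the top and their outer faces flush with the legs' outer faces.

B is a rectangular door frame: two vertical jambs of 97×102 mm section, 2108 mm tall, with a clear opening 828 mm wide between their inner faces. A header 106 mm tall and 102 mm deep lies on top of the jambs and spans the full outside width.

C is a simple wooden stool: a rectangular seat 302 mm (x) by 310 mm (y), 36 mm thick, top face at z = 434 mm, on four square legs, each 46×46 mm in cross-section. The legs rest on z = 0, each flush with a corner of the seat. Four stretchers, 46 mm wide and 19 mm tall, connect adjacent legs with their undersides at z = 266 mm, each running between the inner faces of the legs it joins and aligned with the legs' outer faces on the other axis.

The door frame is on top of the table, centred. Three stools sit around the table at the −y, +y, +x sides.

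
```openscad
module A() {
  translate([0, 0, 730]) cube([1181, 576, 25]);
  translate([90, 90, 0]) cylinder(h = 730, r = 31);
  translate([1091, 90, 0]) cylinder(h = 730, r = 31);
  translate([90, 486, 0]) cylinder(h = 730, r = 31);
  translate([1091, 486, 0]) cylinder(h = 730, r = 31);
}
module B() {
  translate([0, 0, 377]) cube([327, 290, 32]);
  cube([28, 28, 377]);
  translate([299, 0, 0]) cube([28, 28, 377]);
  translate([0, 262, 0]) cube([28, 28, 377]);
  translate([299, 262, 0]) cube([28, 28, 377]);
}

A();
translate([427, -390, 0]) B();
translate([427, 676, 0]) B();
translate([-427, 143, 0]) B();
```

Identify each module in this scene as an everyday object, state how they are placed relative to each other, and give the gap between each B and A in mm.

A is a table. B is a stool. Three stools sit around the table at the −y, +y, −x sides. The gap between each stool and the table is 100 mm.

Each stool's nearest face is 100 mm from the table's bounding box.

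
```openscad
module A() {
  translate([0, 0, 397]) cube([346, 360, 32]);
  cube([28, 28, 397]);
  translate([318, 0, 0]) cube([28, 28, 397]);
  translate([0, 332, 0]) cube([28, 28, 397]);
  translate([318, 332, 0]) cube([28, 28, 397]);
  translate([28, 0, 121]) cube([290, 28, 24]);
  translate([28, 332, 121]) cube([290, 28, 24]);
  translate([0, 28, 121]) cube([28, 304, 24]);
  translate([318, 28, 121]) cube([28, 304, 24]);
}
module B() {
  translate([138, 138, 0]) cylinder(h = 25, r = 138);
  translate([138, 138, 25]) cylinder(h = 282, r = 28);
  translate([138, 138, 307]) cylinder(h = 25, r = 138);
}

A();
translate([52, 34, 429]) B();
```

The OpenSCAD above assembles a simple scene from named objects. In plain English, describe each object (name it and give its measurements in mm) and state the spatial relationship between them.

A is a four-legged stool. The seat is a 346×360×32 mm slab whose top surface is at z = 429 mm; four square legs, each 28×28 mm in cross-section, run from the floor (z = 0) to the underside of the seat, each flush with a corner of the seat. Four stretchers, 28 mm wide and 24 mm tall, connect adjacent legs with their undersides at z = 121 mm, each running between the inner faces of the legs it joins and aligned with the legs' outer faces on the other axis.

B is a spool: two coaxial disc flanges of radius 138 mm and thickness 25 mm, joined by a core cylinder of radius 28 mm and height 282 mm. The lower flange rests on z = 0 and the three cylinders share a vertical axis.

The spool is on top of the stool.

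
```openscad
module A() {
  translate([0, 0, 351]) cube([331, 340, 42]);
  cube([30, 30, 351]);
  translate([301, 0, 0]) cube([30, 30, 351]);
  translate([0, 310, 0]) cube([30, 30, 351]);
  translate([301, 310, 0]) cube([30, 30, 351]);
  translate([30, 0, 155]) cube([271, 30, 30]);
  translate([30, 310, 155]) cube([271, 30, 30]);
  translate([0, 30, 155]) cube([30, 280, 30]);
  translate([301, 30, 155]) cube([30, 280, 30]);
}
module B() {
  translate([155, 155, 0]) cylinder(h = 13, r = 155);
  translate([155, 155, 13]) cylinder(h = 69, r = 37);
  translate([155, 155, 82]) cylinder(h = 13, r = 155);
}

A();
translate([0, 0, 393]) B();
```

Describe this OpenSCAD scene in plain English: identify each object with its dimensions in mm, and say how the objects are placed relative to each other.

A is a four-legged stool. The seat is 331×340 mm, 42 mm thick, top at z = 393 mm. It stands on four square legs, each 30×30 mm in cross-section, from z = 0 to the seat underside, each flush with a corner of the seat. Four stretchers, 30 mm wide and 30 mm tall, connect adjacent legs with their undersides at z = 155 mm, each running between the inner faces of the legs it joins and aligned with the legs' outer faces on the other axis.

B is a spool: two coaxial disc flanges of radius 155 mm and thickness 13 mm, joined by a core cylinder of radius 37 mm and height 69 mm. The lower flange rests on z = 0 and the three cylinders share a vertical axis.

The spool is on top of the stool.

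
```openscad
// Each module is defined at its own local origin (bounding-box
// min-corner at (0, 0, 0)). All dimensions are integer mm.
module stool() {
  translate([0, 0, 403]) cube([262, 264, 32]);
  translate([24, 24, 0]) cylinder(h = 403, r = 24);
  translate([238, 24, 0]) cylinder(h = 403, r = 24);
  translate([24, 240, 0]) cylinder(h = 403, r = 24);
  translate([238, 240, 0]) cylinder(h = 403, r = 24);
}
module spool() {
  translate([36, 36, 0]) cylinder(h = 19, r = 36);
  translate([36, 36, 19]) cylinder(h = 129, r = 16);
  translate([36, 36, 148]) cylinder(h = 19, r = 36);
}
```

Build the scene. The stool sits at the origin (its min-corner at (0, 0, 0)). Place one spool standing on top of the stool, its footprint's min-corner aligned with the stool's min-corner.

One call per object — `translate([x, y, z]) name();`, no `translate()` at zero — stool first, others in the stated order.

stool();
translate([0, 0, 435]) spool();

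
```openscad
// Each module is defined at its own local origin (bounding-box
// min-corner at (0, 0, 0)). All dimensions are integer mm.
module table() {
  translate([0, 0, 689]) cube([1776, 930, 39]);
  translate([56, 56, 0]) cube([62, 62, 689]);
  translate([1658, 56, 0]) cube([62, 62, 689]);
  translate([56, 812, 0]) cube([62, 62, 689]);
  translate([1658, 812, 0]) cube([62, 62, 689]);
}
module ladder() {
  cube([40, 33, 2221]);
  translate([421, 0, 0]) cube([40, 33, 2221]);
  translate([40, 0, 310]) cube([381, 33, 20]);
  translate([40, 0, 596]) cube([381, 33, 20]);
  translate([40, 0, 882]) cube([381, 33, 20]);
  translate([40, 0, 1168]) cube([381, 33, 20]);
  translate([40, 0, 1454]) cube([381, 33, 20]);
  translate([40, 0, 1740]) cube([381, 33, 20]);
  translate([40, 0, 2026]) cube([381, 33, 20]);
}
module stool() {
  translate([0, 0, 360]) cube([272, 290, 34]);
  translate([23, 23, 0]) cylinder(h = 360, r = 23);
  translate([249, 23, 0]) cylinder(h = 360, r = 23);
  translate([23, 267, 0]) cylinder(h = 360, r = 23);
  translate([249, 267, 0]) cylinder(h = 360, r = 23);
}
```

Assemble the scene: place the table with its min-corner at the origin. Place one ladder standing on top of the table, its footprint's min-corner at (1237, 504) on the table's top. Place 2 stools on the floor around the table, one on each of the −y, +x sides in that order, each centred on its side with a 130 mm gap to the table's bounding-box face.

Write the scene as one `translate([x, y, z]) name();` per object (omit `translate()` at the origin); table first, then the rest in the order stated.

table();
translate([1237, 504, 728]) ladder();
translate([752, -420, 0]) stool();
translate([1906, 320, 0]) stool();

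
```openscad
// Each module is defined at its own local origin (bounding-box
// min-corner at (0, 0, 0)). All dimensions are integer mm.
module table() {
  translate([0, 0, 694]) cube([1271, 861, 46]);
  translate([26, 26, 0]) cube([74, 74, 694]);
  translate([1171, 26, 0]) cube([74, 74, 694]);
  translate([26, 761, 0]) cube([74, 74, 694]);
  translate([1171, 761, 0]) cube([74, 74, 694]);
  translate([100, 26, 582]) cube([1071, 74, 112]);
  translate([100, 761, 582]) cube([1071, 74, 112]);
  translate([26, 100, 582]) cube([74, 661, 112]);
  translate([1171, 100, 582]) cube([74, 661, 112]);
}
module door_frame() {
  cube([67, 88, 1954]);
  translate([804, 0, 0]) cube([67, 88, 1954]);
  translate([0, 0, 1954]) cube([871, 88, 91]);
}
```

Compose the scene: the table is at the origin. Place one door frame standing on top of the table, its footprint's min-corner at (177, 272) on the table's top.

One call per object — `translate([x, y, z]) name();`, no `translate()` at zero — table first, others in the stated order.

table();
translate([177, 272, 740]) door_frame();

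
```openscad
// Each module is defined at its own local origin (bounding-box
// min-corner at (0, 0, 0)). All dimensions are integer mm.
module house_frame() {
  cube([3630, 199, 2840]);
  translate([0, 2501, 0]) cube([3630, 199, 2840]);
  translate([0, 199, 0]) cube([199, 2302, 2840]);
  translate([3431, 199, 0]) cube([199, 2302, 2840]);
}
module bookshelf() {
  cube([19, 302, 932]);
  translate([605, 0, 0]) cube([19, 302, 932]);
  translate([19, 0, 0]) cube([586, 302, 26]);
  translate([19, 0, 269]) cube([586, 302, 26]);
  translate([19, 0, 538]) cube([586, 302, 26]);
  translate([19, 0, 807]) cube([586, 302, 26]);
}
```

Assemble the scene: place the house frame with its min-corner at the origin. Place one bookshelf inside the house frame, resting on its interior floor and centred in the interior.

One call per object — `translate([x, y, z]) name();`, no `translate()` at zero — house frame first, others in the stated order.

house_frame();
translate([1503, 1199, 0]) bookshelf();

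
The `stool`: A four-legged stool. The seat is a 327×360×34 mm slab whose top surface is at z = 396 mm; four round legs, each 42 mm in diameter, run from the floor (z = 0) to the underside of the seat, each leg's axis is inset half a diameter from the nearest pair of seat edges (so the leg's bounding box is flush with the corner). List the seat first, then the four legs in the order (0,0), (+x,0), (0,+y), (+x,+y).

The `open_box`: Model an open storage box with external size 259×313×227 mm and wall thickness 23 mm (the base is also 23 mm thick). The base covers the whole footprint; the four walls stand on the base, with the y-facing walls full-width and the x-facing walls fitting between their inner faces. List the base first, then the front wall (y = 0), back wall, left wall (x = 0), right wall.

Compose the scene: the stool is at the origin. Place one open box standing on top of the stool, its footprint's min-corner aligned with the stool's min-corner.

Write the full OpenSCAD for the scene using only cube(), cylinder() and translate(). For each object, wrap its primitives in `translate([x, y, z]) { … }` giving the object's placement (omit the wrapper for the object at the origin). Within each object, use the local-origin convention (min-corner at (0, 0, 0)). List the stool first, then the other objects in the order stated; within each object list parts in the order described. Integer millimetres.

translate([0, 0, 362]) cube([327, 360, 34]);
translate([21, 21, 0]) cylinder(h = 362, r = 21);
translate([306, 21, 0]) cylinder(h = 362, r = 21);
translate([21, 339, 0]) cylinder(h = 362, r = 21);
translate([306, 339, 0]) cylinder(h = 362, r = 21);
translate([0, 0, 396]) {
  cube([259, 313, 23]);
  translate([0, 0, 23]) cube([259, 23, 204]);
  translate([0, 290, 23]) cube([259, 23, 204]);
  translate([0, 23, 23]) cube([23, 267, 204]);
  translate([236, 23, 23]) cube([23, 267, 204]);
}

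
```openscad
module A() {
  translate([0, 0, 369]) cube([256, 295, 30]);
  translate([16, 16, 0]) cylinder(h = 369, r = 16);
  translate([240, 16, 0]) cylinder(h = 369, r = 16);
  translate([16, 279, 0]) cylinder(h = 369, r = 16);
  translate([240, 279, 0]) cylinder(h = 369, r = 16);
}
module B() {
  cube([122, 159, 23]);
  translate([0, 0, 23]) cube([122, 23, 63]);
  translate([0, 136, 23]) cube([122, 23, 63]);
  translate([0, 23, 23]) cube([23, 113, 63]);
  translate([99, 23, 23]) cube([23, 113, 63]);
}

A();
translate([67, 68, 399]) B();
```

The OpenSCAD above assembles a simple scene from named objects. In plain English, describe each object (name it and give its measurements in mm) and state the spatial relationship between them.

A is a simple wooden stool: a rectangular seat 256 mm (x) by 295 mm (y), 30 mm thick, top face at z = 399 mm, on four round legs, each 32 mm in diameter. The legs rest on z = 0, each leg's axis is inset half a diameter from the nearest pair of seat edges (so the leg's bounding box is flush with the corner).

B is an open storage box with external size 122×159×86 mm and wall thickness 23 mm (the base is also 23 mm thick). The base covers the whole footprint; the four walls stand on the base, with the y-facing walls full-width and the x-facing walls fitting between their inner faces.

The open box is on top of the stool, centred.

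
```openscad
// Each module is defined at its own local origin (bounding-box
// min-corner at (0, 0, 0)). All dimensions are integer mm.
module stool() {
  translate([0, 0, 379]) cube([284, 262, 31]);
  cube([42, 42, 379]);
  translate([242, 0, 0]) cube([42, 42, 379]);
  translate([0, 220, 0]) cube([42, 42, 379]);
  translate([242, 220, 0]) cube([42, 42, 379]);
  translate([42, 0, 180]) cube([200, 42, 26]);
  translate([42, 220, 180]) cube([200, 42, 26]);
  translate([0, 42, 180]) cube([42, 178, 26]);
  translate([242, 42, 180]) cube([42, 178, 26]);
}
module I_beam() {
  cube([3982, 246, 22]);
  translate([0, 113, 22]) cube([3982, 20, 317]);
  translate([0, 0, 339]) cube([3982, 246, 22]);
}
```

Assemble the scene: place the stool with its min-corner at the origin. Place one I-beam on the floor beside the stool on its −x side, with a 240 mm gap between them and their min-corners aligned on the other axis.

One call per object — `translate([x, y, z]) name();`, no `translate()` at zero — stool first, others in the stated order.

stool();
translate([-4222, 0, 0]) I_beam();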